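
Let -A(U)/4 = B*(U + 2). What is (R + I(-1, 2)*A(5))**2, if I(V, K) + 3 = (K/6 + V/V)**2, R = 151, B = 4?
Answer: 6713281/81 ≈ 82880.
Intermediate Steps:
A(U) = -32 - 16*U (A(U) = -16*(U + 2) = -16*(2 + U) = -4*(8 + 4*U) = -32 - 16*U)
I(V, K) = -3 + (1 + K/6)**2 (I(V, K) = -3 + (K/6 + V/V)**2 = -3 + (K*(1/6) + 1)**2 = -3 + (K/6 + 1)**2 = -3 + (1 + K/6)**2)
(R + I(-1, 2)*A(5))**2 = (151 + (-3 + (6 + 2)**2/36)*(-32 - 16*5))**2 = (151 + (-3 + (1/36)*8**2)*(-32 - 80))**2 = (151 + (-3 + (1/36)*64)*(-112))**2 = (151 + (-3 + 16/9)*(-112))**2 = (151 - 11/9*(-112))**2 = (151 + 1232/9)**2 = (2591/9)**2 = 6713281/81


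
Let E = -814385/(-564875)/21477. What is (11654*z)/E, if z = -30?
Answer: -848305407901500/162877 ≈ -5.2083e+9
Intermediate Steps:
E = 162877/2426364075 (E = -814385*(-1/564875)*(1/21477) = (162877/112975)*(1/21477) = 162877/2426364075 ≈ 6.7128e-5)
(11654*z)/E = (11654*(-30))/(162877/2426364075) = -349620*2426364075/162877 = -848305407901500/162877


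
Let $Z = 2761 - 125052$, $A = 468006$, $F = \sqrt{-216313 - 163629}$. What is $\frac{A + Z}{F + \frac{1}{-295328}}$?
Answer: $- \frac{102099319520}{33138019801520129} - \frac{30152787835202560 i \sqrt{379942}}{33138019801520129} \approx -3.081 \cdot 10^{-6} - 560.87 i$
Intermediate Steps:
$F = i \sqrt{379942}$ ($F = \sqrt{-379942} = i \sqrt{379942} \approx 616.39 i$)
$Z = -122291$ ($Z = 2761 - 125052 = -122291$)
$\frac{A + Z}{F + \frac{1}{-295328}} = \frac{468006 - 122291}{i \sqrt{379942} + \frac{1}{-295328}} = \frac{345715}{i \sqrt{379942} - \frac{1}{295328}} = \frac{345715}{- \frac{1}{295328} + i \sqrt{379942}}$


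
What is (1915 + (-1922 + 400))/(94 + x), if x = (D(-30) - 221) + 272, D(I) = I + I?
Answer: 393/85 ≈ 4.6235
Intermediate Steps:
D(I) = 2*I
x = -9 (x = (2*(-30) - 221) + 272 = (-60 - 221) + 272 = -281 + 272 = -9)
(1915 + (-1922 + 400))/(94 + x) = (1915 + (-1922 + 400))/(94 - 9) = (1915 - 1522)/85 = 393*(1/85) = 393/85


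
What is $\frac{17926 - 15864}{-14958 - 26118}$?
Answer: $- \frac{1031}{20538} \approx -0.0502$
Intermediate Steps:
$\frac{17926 - 15864}{-14958 - 26118} = \frac{2062}{-41076} = 2062 \left(- \frac{1}{41076}\right) = - \frac{1031}{20538}$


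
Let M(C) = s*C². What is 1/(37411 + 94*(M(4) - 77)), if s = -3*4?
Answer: 1/12125 ≈ 8.2474e-5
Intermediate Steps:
s = -12
M(C) = -12*C²
1/(37411 + 94*(M(4) - 77)) = 1/(37411 + 94*(-12*4² - 77)) = 1/(37411 + 94*(-12*16 - 77)) = 1/(37411 + 94*(-192 - 77)) = 1/(37411 + 94*(-269)) = 1/(37411 - 25286) = 1/12125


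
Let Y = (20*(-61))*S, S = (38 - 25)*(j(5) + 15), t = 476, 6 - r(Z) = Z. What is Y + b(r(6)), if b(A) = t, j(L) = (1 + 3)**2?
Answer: -491184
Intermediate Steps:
r(Z) = 6 - Z
j(L) = 16 (j(L) = 4**2 = 16)
b(A) = 476
S = 403 (S = (38 - 25)*(16 + 15) = 13*31 = 403)
Y = -491660 (Y = (20*(-61))*403 = -1220*403 = -491660)
Y + b(r(6)) = -491660 + 476 = -491184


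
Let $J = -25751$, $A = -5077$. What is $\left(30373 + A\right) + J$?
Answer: $-455$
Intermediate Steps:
$\left(30373 + A\right) + J = \left(30373 - 5077\right) - 25751 = 25296 - 25751 = -455$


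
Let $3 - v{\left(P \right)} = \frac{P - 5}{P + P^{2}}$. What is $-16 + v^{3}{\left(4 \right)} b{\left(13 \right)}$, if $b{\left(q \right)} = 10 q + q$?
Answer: $\frac{32330283}{8000} \approx 4041.3$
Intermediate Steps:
$v{\left(P \right)} = 3 - \frac{-5 + P}{P + P^{2}}$ ($v{\left(P \right)} = 3 - \frac{P - 5}{P + P^{2}} = 3 - \frac{-5 + P}{P + P^{2}}$)
$b{\left(q \right)} = 11 q$
$-16 + v^{3}{\left(4 \right)} b{\left(13 \right)} = -16 + \left(\frac{5 + 2 \cdot 4 + 3 \cdot 4^{2}}{4 \left(1 + 4\right)}\right)^{3} \cdot 11 \cdot 13 = -16 + \left(\frac{5 + 8 + 3 \cdot 16}{4 \cdot 5}\right)^{3} \cdot 143 = -16 + \left(\frac{1}{4} \cdot \frac{1}{5} \left(5 + 8 + 48\right)\right)^{3} \cdot 143 = -16 + \left(\frac{1}{4} \cdot \frac{1}{5} \cdot 61\right)^{3} \cdot 143 = -16 + \left(\frac{61}{20}\right)^{3} \cdot 143 = -16 + \frac{226981}{8000} \cdot 143 = -16 + \frac{32458283}{8000} = \frac{32330283}{8000}$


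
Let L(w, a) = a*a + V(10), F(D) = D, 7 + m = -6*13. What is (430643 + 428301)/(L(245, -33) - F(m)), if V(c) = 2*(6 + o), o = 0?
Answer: 429472/593 ≈ 724.24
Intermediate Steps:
m = -85 (m = -7 - 6*13 = -7 - 78 = -85)
V(c) = 12 (V(c) = 2*(6 + 0) = 2*6 = 12)
L(w, a) = 12 + a² (L(w, a) = a*a + 12 = a² + 12 = 12 + a²)
(430643 + 428301)/(L(245, -33) - F(m)) = (430643 + 428301)/((12 + (-33)²) - 1*(-85)) = 858944/((12 + 1089) + 85) = 858944/(1101 + 85) = 858944/1186 = 858944*(1/1186) = 429472/593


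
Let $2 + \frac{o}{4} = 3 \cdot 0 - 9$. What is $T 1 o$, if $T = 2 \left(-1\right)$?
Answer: $88$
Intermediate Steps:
$o = -44$ ($o = -8 + 4 \left(3 \cdot 0 - 9\right) = -8 + 4 \left(0 - 9\right) = -8 + 4 \left(-9\right) = -8 - 36 = -44$)
$T = -2$
$T 1 o = \left(-2\right) 1 \left(-44\right) = \left(-2\right) \left(-44\right) = 88$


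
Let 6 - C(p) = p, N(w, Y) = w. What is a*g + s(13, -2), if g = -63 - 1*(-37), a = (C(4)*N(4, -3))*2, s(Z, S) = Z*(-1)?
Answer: -429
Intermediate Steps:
s(Z, S) = -Z
C(p) = 6 - p
a = 16 (a = ((6 - 1*4)*4)*2 = ((6 - 4)*4)*2 = (2*4)*2 = 8*2 = 16)
g = -26 (g = -63 + 37 = -26)
a*g + s(13, -2) = 16*(-26) - 1*13 = -416 - 13 = -429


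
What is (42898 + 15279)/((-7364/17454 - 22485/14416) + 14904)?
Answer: 7319157148464/1874799564221 ≈ 3.9040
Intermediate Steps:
(42898 + 15279)/((-7364/17454 - 22485/14416) + 14904) = 58177/((-7364*1/17454 - 22485*1/14416) + 14904) = 58177/((-3682/8727 - 22485/14416) + 14904) = 58177/(-249306307/125808432 + 14904) = 58177/(1874799564221/125808432) = 58177*(125808432/1874799564221) = 7319157148464/1874799564221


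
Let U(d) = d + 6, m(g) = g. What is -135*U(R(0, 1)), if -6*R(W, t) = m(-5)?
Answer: -1845/2 ≈ -922.50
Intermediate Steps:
R(W, t) = ⅚ (R(W, t) = -⅙*(-5) = ⅚)
U(d) = 6 + d
-135*U(R(0, 1)) = -135*(6 + ⅚) = -135*41/6 = -1845/2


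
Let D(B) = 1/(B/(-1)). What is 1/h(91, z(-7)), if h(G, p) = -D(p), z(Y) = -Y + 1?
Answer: 8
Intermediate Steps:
D(B) = -1/B (D(B) = 1/(B*(-1)) = 1/(-B) = -1/B)
z(Y) = 1 - Y
h(G, p) = 1/p (h(G, p) = -(-1)/p = 1/p)
1/h(91, z(-7)) = 1/(1/(1 - 1*(-7))) = 1/(1/(1 + 7)) = 1/(1/8) = 8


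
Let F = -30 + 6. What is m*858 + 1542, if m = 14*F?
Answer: -286746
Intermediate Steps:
F = -24
m = -336 (m = 14*(-24) = -336)
m*858 + 1542 = -336*858 + 1542 = -288288 + 1542 = -286746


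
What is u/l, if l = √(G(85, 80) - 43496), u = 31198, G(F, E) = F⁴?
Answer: 31198*√52157129/52157129 ≈ 4.3199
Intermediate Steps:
l = √52157129 (l = √(85⁴ - 43496) = √(52200625 - 43496) = √52157129 ≈ 7222.0)
u/l = 31198/(√52157129) = 31198*(√52157129/52157129) = 31198*√52157129/52157129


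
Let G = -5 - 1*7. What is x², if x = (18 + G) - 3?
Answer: 9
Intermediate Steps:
G = -12 (G = -5 - 7 = -12)
x = 3 (x = (18 - 12) - 3 = 6 - 3 = 3)
x² = 3² = 9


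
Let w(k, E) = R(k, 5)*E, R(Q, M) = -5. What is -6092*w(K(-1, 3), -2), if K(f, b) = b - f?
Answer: -60920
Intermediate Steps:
w(k, E) = -5*E
-6092*w(K(-1, 3), -2) = -(-30460)*(-2) = -6092*10 = -60920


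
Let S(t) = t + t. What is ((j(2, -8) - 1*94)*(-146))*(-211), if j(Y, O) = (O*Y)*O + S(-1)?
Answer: 985792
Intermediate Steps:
S(t) = 2*t
j(Y, O) = -2 + Y*O² (j(Y, O) = (O*Y)*O + 2*(-1) = Y*O² - 2 = -2 + Y*O²)
((j(2, -8) - 1*94)*(-146))*(-211) = (((-2 + 2*(-8)²) - 1*94)*(-146))*(-211) = (((-2 + 2*64) - 94)*(-146))*(-211) = (((-2 + 128) - 94)*(-146))*(-211) = ((126 - 94)*(-146))*(-211) = (32*(-146))*(-211) = -4672*(-211) = 985792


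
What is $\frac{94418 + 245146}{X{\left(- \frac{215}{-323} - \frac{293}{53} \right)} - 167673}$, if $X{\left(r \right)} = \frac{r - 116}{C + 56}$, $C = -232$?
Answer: $- \frac{127885914552}{63148411283} \approx -2.0252$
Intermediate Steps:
$X{\left(r \right)} = \frac{29}{44} - \frac{r}{176}$ ($X{\left(r \right)} = \frac{r - 116}{-232 + 56} = \frac{-116 + r}{-176} = \left(-116 + r\right) \left(- \frac{1}{176}\right) = \frac{29}{44} - \frac{r}{176}$)
$\frac{94418 + 245146}{X{\left(- \frac{215}{-323} - \frac{293}{53} \right)} - 167673} = \frac{94418 + 245146}{\left(\frac{29}{44} - \frac{- \frac{215}{-323} - \frac{293}{53}}{176}\right) - 167673} = \frac{339564}{\left(\frac{29}{44} - \frac{\left(-215\right) \left(- \frac{1}{323}\right) - \frac{293}{53}}{176}\right) - 167673} = \frac{339564}{\left(\frac{29}{44} - \frac{\frac{215}{323} - \frac{293}{53}}{176}\right) - 167673} = \frac{339564}{\left(\frac{29}{44} - - \frac{20811}{753236}\right) - 167673} = \frac{339564}{\left(\frac{29}{44} + \frac{20811}{753236}\right) - 167673} = \frac{339564}{\frac{258631}{376618} - 167673} = \frac{339564}{- \frac{63148411283}{376618}} = 339564 \left(- \frac{376618}{63148411283}\right) = - \frac{127885914552}{63148411283}$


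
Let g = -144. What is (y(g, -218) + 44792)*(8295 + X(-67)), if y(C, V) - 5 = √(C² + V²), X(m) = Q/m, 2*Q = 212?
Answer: 24891856223/67 + 1111318*√17065/67 ≈ 3.7369e+8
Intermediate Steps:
Q = 106 (Q = (½)*212 = 106)
X(m) = 106/m
y(C, V) = 5 + √(C² + V²)
(y(g, -218) + 44792)*(8295 + X(-67)) = ((5 + √((-144)² + (-218)²)) + 44792)*(8295 + 106/(-67)) = ((5 + √(20736 + 47524)) + 44792)*(8295 + 106*(-1/67)) = ((5 + √68260) + 44792)*(8295 - 106/67) = ((5 + 2*√17065) + 44792)*(555659/67) = (44797 + 2*√17065)*(555659/67) = 24891856223/67 + 1111318*√17065/67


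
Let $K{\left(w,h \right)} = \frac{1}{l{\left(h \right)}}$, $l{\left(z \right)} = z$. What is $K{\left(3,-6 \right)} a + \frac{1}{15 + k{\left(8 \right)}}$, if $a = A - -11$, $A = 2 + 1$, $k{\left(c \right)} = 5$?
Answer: $- \frac{137}{60} \approx -2.2833$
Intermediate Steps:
$K{\left(w,h \right)} = \frac{1}{h}$
$A = 3$
$a = 14$ ($a = 3 - -11 = 3 + 11 = 14$)
$K{\left(3,-6 \right)} a + \frac{1}{15 + k{\left(8 \right)}} = \frac{1}{-6} \cdot 14 + \frac{1}{15 + 5} = \left(- \frac{1}{6}\right) 14 + \frac{1}{20} = - \frac{7}{3} + \frac{1}{20} = - \frac{137}{60}$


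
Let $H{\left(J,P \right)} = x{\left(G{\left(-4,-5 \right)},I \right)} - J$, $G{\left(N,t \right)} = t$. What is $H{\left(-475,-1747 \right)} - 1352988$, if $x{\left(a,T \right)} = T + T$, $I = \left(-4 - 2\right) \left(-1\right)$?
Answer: $-1352501$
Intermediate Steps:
$I = 6$ ($I = \left(-6\right) \left(-1\right) = 6$)
$x{\left(a,T \right)} = 2 T$
$H{\left(J,P \right)} = 12 - J$ ($H{\left(J,P \right)} = 2 \cdot 6 - J = 12 - J$)
$H{\left(-475,-1747 \right)} - 1352988 = \left(12 - -475\right) - 1352988 = \left(12 + 475\right) - 1352988 = 487 - 1352988 = -1352501$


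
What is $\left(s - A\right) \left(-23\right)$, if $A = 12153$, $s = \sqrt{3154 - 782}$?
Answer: $279519 - 46 \sqrt{593} \approx 2.784 \cdot 10^{5}$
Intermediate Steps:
$s = 2 \sqrt{593}$ ($s = \sqrt{2372} = 2 \sqrt{593} \approx 48.703$)
$\left(s - A\right) \left(-23\right) = \left(2 \sqrt{593} - 12153\right) \left(-23\right) = \left(-12153 + 2 \sqrt{593}\right) \left(-23\right) = 279519 - 46 \sqrt{593}$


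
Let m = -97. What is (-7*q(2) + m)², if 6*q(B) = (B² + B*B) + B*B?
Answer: 12321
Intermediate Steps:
q(B) = B²/2 (q(B) = ((B² + B*B) + B*B)/6 = ((B² + B²) + B²)/6 = (2*B² + B²)/6 = (3*B²)/6 = B²/2)
(-7*q(2) + m)² = (-7*2²/2 - 97)² = (-7*4/2 - 97)² = (-7*2 - 97)² = (-14 - 97)² = (-111)² = 12321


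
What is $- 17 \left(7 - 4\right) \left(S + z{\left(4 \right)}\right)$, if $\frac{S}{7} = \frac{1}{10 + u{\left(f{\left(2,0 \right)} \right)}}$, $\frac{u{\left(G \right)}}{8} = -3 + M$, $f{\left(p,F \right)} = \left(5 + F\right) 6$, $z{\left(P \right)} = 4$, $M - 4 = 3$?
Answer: $- \frac{425}{2} \approx -212.5$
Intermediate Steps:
$M = 7$ ($M = 4 + 3 = 7$)
$f{\left(p,F \right)} = 30 + 6 F$
$u{\left(G \right)} = 32$ ($u{\left(G \right)} = 8 \left(-3 + 7\right) = 8 \cdot 4 = 32$)
$S = \frac{1}{6}$ ($S = \frac{7}{10 + 32} = \frac{7}{42} = 7 \cdot \frac{1}{42} = \frac{1}{6} \approx 0.16667$)
$- 17 \left(7 - 4\right) \left(S + z{\left(4 \right)}\right) = - 17 \left(7 - 4\right) \left(\frac{1}{6} + 4\right) = \left(-17\right) 3 \cdot \frac{25}{6} = \left(-51\right) \frac{25}{6} = - \frac{425}{2}$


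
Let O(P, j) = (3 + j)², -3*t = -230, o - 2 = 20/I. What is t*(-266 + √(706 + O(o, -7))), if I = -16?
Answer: -61180/3 + 4370*√2/3 ≈ -18333.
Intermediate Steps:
o = ¾ (o = 2 + 20/(-16) = 2 + 20*(-1/16) = 2 - 5/4 = ¾ ≈ 0.75000)
t = 230/3 (t = -⅓*(-230) = 230/3 ≈ 76.667)
t*(-266 + √(706 + O(o, -7))) = 230*(-266 + √(706 + (3 - 7)²))/3 = 230*(-266 + √(706 + (-4)²))/3 = 230*(-266 + √(706 + 16))/3 = 230*(-266 + √722)/3 = 230*(-266 + 19*√2)/3 = -61180/3 + 4370*√2/3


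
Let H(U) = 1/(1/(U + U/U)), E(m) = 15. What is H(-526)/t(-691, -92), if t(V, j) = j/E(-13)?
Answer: 7875/92 ≈ 85.598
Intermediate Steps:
t(V, j) = j/15
H(U) = 1 + U (H(U) = 1/(1/(U + 1)) = 1/(1/(1 + U)) = 1 + U)
H(-526)/t(-691, -92) = (1 - 526)/(((1/15)*(-92))) = -525/(-92/15) = -525*(-15/92) = 7875/92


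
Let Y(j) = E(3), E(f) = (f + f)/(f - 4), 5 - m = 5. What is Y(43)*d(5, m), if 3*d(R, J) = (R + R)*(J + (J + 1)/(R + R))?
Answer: -2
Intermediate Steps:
m = 0 (m = 5 - 1*5 = 5 - 5 = 0)
E(f) = 2*f/(-4 + f) (E(f) = (2*f)/(-4 + f) = 2*f/(-4 + f))
Y(j) = -6 (Y(j) = 2*3/(-4 + 3) = 2*3/(-1) = 2*3*(-1) = -6)
d(R, J) = 2*R*(J + (1 + J)/(2*R))/3 (d(R, J) = ((R + R)*(J + (J + 1)/(R + R)))/3 = ((2*R)*(J + (1 + J)/((2*R))))/3 = ((2*R)*(J + (1 + J)*(1/(2*R))))/3 = ((2*R)*(J + (1 + J)/(2*R)))/3 = (2*R*(J + (1 + J)/(2*R)))/3 = 2*R*(J + (1 + J)/(2*R))/3)
Y(43)*d(5, m) = -6*(⅓ + (⅓)*0 + (⅔)*0*5) = -6*(⅓ + 0 + 0) = -6*⅓ = -2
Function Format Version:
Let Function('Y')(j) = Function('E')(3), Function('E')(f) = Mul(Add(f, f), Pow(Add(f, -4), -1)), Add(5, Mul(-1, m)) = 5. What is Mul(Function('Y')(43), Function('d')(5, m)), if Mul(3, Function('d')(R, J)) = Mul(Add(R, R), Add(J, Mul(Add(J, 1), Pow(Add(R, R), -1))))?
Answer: -2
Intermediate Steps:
m = 0 (m = Add(5, Mul(-1, 5)) = Add(5, -5) = 0)
Function('E')(f) = Mul(2, f, Pow(Add(-4, f), -1)) (Function('E')(f) = Mul(Mul(2, f), Pow(Add(-4, f), -1)) = Mul(2, f, Pow(Add(-4, f), -1)))
Function('Y')(j) = -6 (Function('Y')(j) = Mul(2, 3, Pow(Add(-4, 3), -1)) = Mul(2, 3, Pow(-1, -1)) = Mul(2, 3, -1) = -6)
Function('d')(R, J) = Mul(Rational(2, 3), R, Add(J, Mul(Rational(1, 2), Pow(R, -1), Add(1, J)))) (Function('d')(R, J) = Mul(Rational(1, 3), Mul(Add(R, R), Add(J, Mul(Add(J, 1), Pow(Add(R, R), -1))))) = Mul(Rational(1, 3), Mul(Mul(2, R), Add(J, Mul(Add(1, J), Pow(Mul(2, R), -1))))) = Mul(Rational(1, 3), Mul(Mul(2, R), Add(J, Mul(Add(1, J), Mul(Rational(1, 2), Pow(R, -1)))))) = Mul(Rational(1, 3), Mul(Mul(2, R), Add(J, Mul(Rational(1, 2), Pow(R, -1), Add(1, J))))) = Mul(Rational(1, 3), Mul(2, R, Add(J, Mul(Rational(1, 2), Pow(R, -1), Add(1, J))))) = Mul(Rational(2, 3), R, Add(J, Mul(Rational(1, 2), Pow(R, -1), Add(1, J)))))
Mul(Function('Y')(43), Function('d')(5, m)) = Mul(-6, Add(Rational(1, 3), Mul(Rational(1, 3), 0), Mul(Rational(2, 3), 0, 5))) = Mul(-6, Add(Rational(1, 3), 0, 0)) = Mul(-6, Rational(1, 3)) = -2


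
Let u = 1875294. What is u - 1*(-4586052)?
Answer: 6461346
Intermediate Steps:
u - 1*(-4586052) = 1875294 - 1*(-4586052) = 1875294 + 4586052 = 6461346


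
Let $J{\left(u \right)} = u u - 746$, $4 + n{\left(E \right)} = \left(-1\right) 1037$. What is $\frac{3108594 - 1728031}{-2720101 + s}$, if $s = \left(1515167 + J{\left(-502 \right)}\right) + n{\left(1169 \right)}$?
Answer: $- \frac{1380563}{954717} \approx -1.446$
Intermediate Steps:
$n{\left(E \right)} = -1041$ ($n{\left(E \right)} = -4 - 1037 = -1041$)
$J{\left(u \right)} = -746 + u^{2}$ ($J{\left(u \right)} = u^{2} - 746 = -746 + u^{2}$)
$s = 1765384$ ($s = \left(1515167 - \left(746 - \left(-502\right)^{2}\right)\right) - 1041 = \left(1515167 + \left(-746 + 252004\right)\right) - 1041 = \left(1515167 + 251258\right) - 1041 = 1766425 - 1041 = 1765384$)
$\frac{3108594 - 1728031}{-2720101 + s} = \frac{3108594 - 1728031}{-2720101 + 1765384} = \frac{1380563}{-954717} = 1380563 \left(- \frac{1}{954717}\right) = - \frac{1380563}{954717}$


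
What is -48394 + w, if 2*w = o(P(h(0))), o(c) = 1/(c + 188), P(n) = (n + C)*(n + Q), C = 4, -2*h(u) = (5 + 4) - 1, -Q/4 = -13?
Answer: -18196143/376 ≈ -48394.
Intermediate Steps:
Q = 52 (Q = -4*(-13) = 52)
h(u) = -4 (h(u) = -((5 + 4) - 1)/2 = -(9 - 1)/2 = -1/2*8 = -4)
P(n) = (4 + n)*(52 + n) (P(n) = (n + 4)*(n + 52) = (4 + n)*(52 + n))
o(c) = 1/(188 + c)
w = 1/376 (w = 1/(2*(188 + (208 + (-4)**2 + 56*(-4)))) = 1/(2*(188 + (208 + 16 - 224))) = 1/(2*(188 + 0)) = (1/2)/188 = (1/2)*(1/188) = 1/376 ≈ 0.0026596)
-48394 + w = -48394 + 1/376 = -18196143/376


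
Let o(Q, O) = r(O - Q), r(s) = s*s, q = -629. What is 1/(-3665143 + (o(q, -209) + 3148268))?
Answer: -1/340475 ≈ -2.9371e-6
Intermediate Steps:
r(s) = s²
o(Q, O) = (O - Q)²
1/(-3665143 + (o(q, -209) + 3148268)) = 1/(-3665143 + ((-209 - 1*(-629))² + 3148268)) = 1/(-3665143 + ((-209 + 629)² + 3148268)) = 1/(-3665143 + (420² + 3148268)) = 1/(-3665143 + (176400 + 3148268)) = 1/(-3665143 + 3324668) = 1/(-340475) = -1/340475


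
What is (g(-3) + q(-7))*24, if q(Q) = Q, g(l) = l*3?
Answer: -384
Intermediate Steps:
g(l) = 3*l
(g(-3) + q(-7))*24 = (3*(-3) - 7)*24 = (-9 - 7)*24 = -16*24 = -384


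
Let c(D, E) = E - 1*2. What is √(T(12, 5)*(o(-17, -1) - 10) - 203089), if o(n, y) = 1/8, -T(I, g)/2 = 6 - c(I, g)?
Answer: I*√812119/2 ≈ 450.59*I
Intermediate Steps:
c(D, E) = -2 + E (c(D, E) = E - 2 = -2 + E)
T(I, g) = -16 + 2*g (T(I, g) = -2*(6 - (-2 + g)) = -2*(6 + (2 - g)) = -2*(8 - g) = -16 + 2*g)
o(n, y) = ⅛
√(T(12, 5)*(o(-17, -1) - 10) - 203089) = √((-16 + 2*5)*(⅛ - 10) - 203089) = √((-16 + 10)*(-79/8) - 203089) = √(-6*(-79/8) - 203089) = √(237/4 - 203089) = √(-812119/4) = I*√812119/2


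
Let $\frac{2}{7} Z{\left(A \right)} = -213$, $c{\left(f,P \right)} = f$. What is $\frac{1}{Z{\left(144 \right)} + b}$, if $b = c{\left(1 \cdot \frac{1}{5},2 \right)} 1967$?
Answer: $- \frac{10}{3521} \approx -0.0028401$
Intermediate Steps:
$Z{\left(A \right)} = - \frac{1491}{2}$ ($Z{\left(A \right)} = \frac{7}{2} \left(-213\right) = - \frac{1491}{2}$)
$b = \frac{1967}{5}$ ($b = 1 \cdot \frac{1}{5} \cdot 1967 = \frac{1}{5} \cdot 1967 = \frac{1967}{5} \approx 393.4$)
$\frac{1}{Z{\left(144 \right)} + b} = \frac{1}{- \frac{1491}{2} + \frac{1967}{5}} = \frac{1}{- \frac{3521}{10}} = - \frac{10}{3521}$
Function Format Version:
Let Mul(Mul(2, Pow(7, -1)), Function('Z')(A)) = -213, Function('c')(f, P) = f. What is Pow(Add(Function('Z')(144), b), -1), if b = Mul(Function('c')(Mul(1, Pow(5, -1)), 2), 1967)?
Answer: Rational(-10, 3521) ≈ -0.0028401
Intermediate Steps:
Function('Z')(A) = Rational(-1491, 2) (Function('Z')(A) = Mul(Rational(7, 2), -213) = Rational(-1491, 2))
b = Rational(1967, 5) (b = Mul(Mul(1, Pow(5, -1)), 1967) = Mul(Mul(1, Rational(1, 5)), 1967) = Mul(Rational(1, 5), 1967) = Rational(1967, 5) ≈ 393.40)
Pow(Add(Function('Z')(144), b), -1) = Pow(Add(Rational(-1491, 2), Rational(1967, 5)), -1) = Pow(Rational(-3521, 10), -1) = Rational(-10, 3521)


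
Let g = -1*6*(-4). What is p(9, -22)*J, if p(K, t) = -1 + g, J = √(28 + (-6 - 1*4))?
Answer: 69*√2 ≈ 97.581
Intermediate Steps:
J = 3*√2 (J = √(28 + (-6 - 4)) = √(28 - 10) = √18 = 3*√2 ≈ 4.2426)
g = 24 (g = -6*(-4) = 24)
p(K, t) = 23 (p(K, t) = -1 + 24 = 23)
p(9, -22)*J = 23*(3*√2) = 69*√2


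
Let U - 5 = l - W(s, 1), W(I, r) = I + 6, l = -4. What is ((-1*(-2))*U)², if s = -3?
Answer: 16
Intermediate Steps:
W(I, r) = 6 + I
U = -2 (U = 5 + (-4 - (6 - 3)) = 5 + (-4 - 1*3) = 5 + (-4 - 3) = 5 - 7 = -2)
((-1*(-2))*U)² = (-1*(-2)*(-2))² = (2*(-2))² = (-4)² = 16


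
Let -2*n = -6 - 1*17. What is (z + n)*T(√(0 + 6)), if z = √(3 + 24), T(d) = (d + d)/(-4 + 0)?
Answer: √6*(-23 - 6*√3)/4 ≈ -20.449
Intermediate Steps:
T(d) = -d/2 (T(d) = (2*d)/(-4) = (2*d)*(-¼) = -d/2)
n = 23/2 (n = -(-6 - 1*17)/2 = -(-6 - 17)/2 = -½*(-23) = 23/2 ≈ 11.500)
z = 3*√3 (z = √27 = 3*√3 ≈ 5.1962)
(z + n)*T(√(0 + 6)) = (3*√3 + 23/2)*(-√(0 + 6)/2) = (23/2 + 3*√3)*(-√6/2) = -√6*(23/2 + 3*√3)/2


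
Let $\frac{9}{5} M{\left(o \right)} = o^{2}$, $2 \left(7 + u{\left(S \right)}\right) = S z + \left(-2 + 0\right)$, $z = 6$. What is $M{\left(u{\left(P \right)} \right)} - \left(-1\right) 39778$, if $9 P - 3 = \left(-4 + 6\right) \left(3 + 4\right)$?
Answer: $\frac{3222263}{81} \approx 39781.0$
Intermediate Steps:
$P = \frac{17}{9}$ ($P = \frac{1}{3} + \frac{\left(-4 + 6\right) \left(3 + 4\right)}{9} = \frac{1}{3} + \frac{2 \cdot 7}{9} = \frac{1}{3} + \frac{1}{9} \cdot 14 = \frac{1}{3} + \frac{14}{9} = \frac{17}{9} \approx 1.8889$)
$u{\left(S \right)} = -8 + 3 S$ ($u{\left(S \right)} = -7 + \frac{S 6 + \left(-2 + 0\right)}{2} = -7 + \frac{6 S - 2}{2} = -7 + \frac{-2 + 6 S}{2} = -7 + \left(-1 + 3 S\right) = -8 + 3 S$)
$M{\left(o \right)} = \frac{5 o^{2}}{9}$
$M{\left(u{\left(P \right)} \right)} - \left(-1\right) 39778 = \frac{5 \left(-8 + 3 \cdot \frac{17}{9}\right)^{2}}{9} - \left(-1\right) 39778 = \frac{5 \left(-8 + \frac{17}{3}\right)^{2}}{9} - -39778 = \frac{5 \left(- \frac{7}{3}\right)^{2}}{9} + 39778 = \frac{5}{9} \cdot \frac{49}{9} + 39778 = \frac{245}{81} + 39778 = \frac{3222263}{81}$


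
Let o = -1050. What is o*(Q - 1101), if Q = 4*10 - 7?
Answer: 1121400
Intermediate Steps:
Q = 33 (Q = 40 - 7 = 33)
o*(Q - 1101) = -1050*(33 - 1101) = -1050*(-1068) = 1121400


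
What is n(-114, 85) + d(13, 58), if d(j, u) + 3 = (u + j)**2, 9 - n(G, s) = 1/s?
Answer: 428994/85 ≈ 5047.0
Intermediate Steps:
n(G, s) = 9 - 1/s
d(j, u) = -3 + (j + u)**2 (d(j, u) = -3 + (u + j)**2 = -3 + (j + u)**2)
n(-114, 85) + d(13, 58) = (9 - 1/85) + (-3 + (13 + 58)**2) = (9 - 1*1/85) + (-3 + 71**2) = (9 - 1/85) + (-3 + 5041) = 764/85 + 5038 = 428994/85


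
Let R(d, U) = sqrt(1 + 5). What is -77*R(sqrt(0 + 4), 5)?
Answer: -77*sqrt(6) ≈ -188.61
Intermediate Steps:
R(d, U) = sqrt(6)
-77*R(sqrt(0 + 4), 5) = -77*sqrt(6)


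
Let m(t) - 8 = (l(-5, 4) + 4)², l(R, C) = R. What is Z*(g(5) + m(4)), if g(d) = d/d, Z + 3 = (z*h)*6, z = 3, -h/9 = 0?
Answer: -30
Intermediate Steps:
h = 0 (h = -9*0 = 0)
m(t) = 9 (m(t) = 8 + (-5 + 4)² = 8 + (-1)² = 8 + 1 = 9)
Z = -3 (Z = -3 + (3*0)*6 = -3 + 0*6 = -3 + 0 = -3)
g(d) = 1
Z*(g(5) + m(4)) = -3*(1 + 9) = -3*10 = -30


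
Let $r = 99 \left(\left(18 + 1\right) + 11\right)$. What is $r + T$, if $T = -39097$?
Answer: $-36127$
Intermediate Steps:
$r = 2970$ ($r = 99 \left(19 + 11\right) = 99 \cdot 30 = 2970$)
$r + T = 2970 - 39097 = -36127$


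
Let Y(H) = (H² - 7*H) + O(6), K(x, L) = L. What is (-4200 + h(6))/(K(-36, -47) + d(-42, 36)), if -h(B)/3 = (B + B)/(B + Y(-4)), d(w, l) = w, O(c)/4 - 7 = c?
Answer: 71406/1513 ≈ 47.195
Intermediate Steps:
O(c) = 28 + 4*c
Y(H) = 52 + H² - 7*H (Y(H) = (H² - 7*H) + (28 + 4*6) = (H² - 7*H) + (28 + 24) = (H² - 7*H) + 52 = 52 + H² - 7*H)
h(B) = -6*B/(96 + B) (h(B) = -3*(B + B)/(B + (52 + (-4)² - 7*(-4))) = -3*2*B/(B + (52 + 16 + 28)) = -3*2*B/(B + 96) = -3*2*B/(96 + B) = -6*B/(96 + B))
(-4200 + h(6))/(K(-36, -47) + d(-42, 36)) = (-4200 - 6*6/(96 + 6))/(-47 - 42) = (-4200 - 6*6/102)/(-89) = (-4200 - 6*6*1/102)*(-1/89) = (-4200 - 6/17)*(-1/89) = -71406/17*(-1/89) = 71406/1513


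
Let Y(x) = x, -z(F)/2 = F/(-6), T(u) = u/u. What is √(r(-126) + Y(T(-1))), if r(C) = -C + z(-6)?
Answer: 5*√5 ≈ 11.180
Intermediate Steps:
T(u) = 1
z(F) = F/3 (z(F) = -2*F/(-6) = -2*F*(-1)/6 = -(-1)*F/3 = F/3)
r(C) = -2 - C (r(C) = -C + (⅓)*(-6) = -C - 2 = -2 - C)
√(r(-126) + Y(T(-1))) = √((-2 - 1*(-126)) + 1) = √((-2 + 126) + 1) = √(124 + 1) = √125 = 5*√5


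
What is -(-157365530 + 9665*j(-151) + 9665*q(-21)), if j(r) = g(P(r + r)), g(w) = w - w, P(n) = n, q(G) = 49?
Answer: 156891945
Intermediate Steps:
g(w) = 0
j(r) = 0
-(-157365530 + 9665*j(-151) + 9665*q(-21)) = -9665/(1/((49 - 16282) + 0)) = -9665/(1/(-16233 + 0)) = -9665/(1/(-16233)) = -9665/(-1/16233) = -9665*(-16233) = 156891945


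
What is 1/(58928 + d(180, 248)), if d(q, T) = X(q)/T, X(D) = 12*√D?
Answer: 56629808/3337081325419 - 279*√5/3337081325419 ≈ 1.6970e-5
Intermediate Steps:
d(q, T) = 12*√q/T (d(q, T) = (12*√q)/T = 12*√q/T)
1/(58928 + d(180, 248)) = 1/(58928 + 12*√180/248) = 1/(58928 + 12*(1/248)*(6*√5)) = 1/(58928 + 9*√5/31)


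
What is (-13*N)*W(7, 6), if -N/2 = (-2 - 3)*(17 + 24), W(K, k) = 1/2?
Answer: -2665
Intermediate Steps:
W(K, k) = 1/2
N = 410 (N = -2*(-2 - 3)*(17 + 24) = -(-10)*41 = -2*(-205) = 410)
(-13*N)*W(7, 6) = -13*410*(1/2) = -5330*1/2 = -2665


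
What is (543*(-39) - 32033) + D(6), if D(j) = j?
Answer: -53204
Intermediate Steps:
(543*(-39) - 32033) + D(6) = (543*(-39) - 32033) + 6 = (-21177 - 32033) + 6 = -53210 + 6 = -53204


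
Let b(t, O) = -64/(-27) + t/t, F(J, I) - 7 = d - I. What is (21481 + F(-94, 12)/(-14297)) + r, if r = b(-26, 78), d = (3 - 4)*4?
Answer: 8293375409/386019 ≈ 21484.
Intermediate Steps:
d = -4 (d = -1*4 = -4)
F(J, I) = 3 - I (F(J, I) = 7 + (-4 - I) = 3 - I)
b(t, O) = 91/27 (b(t, O) = -64*(-1/27) + 1 = 64/27 + 1 = 91/27)
r = 91/27 ≈ 3.3704
(21481 + F(-94, 12)/(-14297)) + r = (21481 + (3 - 1*12)/(-14297)) + 91/27 = (21481 + (3 - 12)*(-1/14297)) + 91/27 = (21481 - 9*(-1/14297)) + 91/27 = (21481 + 9/14297) + 91/27 = 307113866/14297 + 91/27 = 8293375409/386019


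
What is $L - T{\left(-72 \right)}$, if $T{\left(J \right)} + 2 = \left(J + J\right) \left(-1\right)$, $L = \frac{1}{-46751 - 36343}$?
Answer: $- \frac{11799349}{83094} \approx -142.0$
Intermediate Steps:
$L = - \frac{1}{83094}$ ($L = \frac{1}{-46751 - 36343} = \frac{1}{-83094} = - \frac{1}{83094} \approx -1.2035 \cdot 10^{-5}$)
$T{\left(J \right)} = -2 - 2 J$ ($T{\left(J \right)} = -2 + \left(J + J\right) \left(-1\right) = -2 + 2 J \left(-1\right) = -2 - 2 J$)
$L - T{\left(-72 \right)} = - \frac{1}{83094} - \left(-2 - -144\right) = - \frac{1}{83094} - \left(-2 + 144\right) = - \frac{1}{83094} - 142 = - \frac{11799349}{83094}$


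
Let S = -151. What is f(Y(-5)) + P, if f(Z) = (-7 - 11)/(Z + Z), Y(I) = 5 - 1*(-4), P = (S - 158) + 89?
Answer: -221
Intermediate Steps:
P = -220 (P = (-151 - 158) + 89 = -309 + 89 = -220)
Y(I) = 9 (Y(I) = 5 + 4 = 9)
f(Z) = -9/Z (f(Z) = -18*1/(2*Z) = -9/Z)
f(Y(-5)) + P = -9/9 - 220 = -9*1/9 - 220 = -1 - 220 = -221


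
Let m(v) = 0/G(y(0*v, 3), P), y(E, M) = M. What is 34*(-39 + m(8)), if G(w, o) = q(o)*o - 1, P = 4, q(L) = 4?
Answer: -1326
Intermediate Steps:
G(w, o) = -1 + 4*o (G(w, o) = 4*o - 1 = -1 + 4*o)
m(v) = 0 (m(v) = 0/(-1 + 4*4) = 0/(-1 + 16) = 0/15 = 0*(1/15) = 0)
34*(-39 + m(8)) = 34*(-39 + 0) = 34*(-39) = -1326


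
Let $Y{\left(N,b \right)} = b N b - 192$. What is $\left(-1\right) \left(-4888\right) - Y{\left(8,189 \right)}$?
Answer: $-280688$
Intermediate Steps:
$Y{\left(N,b \right)} = -192 + N b^{2}$ ($Y{\left(N,b \right)} = N b b - 192 = N b^{2} - 192 = -192 + N b^{2}$)
$\left(-1\right) \left(-4888\right) - Y{\left(8,189 \right)} = \left(-1\right) \left(-4888\right) - \left(-192 + 8 \cdot 189^{2}\right) = 4888 - \left(-192 + 8 \cdot 35721\right) = 4888 - \left(-192 + 285768\right) = 4888 - 285576 = -280688$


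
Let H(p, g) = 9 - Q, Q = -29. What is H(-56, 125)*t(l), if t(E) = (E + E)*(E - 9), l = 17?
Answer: 10336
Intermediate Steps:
t(E) = 2*E*(-9 + E) (t(E) = (2*E)*(-9 + E) = 2*E*(-9 + E))
H(p, g) = 38 (H(p, g) = 9 - 1*(-29) = 9 + 29 = 38)
H(-56, 125)*t(l) = 38*(2*17*(-9 + 17)) = 38*(2*17*8) = 38*272 = 10336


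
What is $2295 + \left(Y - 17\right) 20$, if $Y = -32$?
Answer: $1315$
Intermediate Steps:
$2295 + \left(Y - 17\right) 20 = 2295 + \left(-32 - 17\right) 20 = 2295 - 980 = 1315$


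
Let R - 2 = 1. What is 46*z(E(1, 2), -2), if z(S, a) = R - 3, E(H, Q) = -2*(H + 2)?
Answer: 0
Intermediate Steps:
R = 3 (R = 2 + 1 = 3)
E(H, Q) = -4 - 2*H (E(H, Q) = -2*(2 + H) = -4 - 2*H)
z(S, a) = 0 (z(S, a) = 3 - 3 = 0)
46*z(E(1, 2), -2) = 46*0 = 0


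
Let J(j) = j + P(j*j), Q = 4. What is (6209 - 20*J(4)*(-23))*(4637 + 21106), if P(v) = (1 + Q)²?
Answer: 503249907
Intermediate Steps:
P(v) = 25 (P(v) = (1 + 4)² = 5² = 25)
J(j) = 25 + j (J(j) = j + 25 = 25 + j)
(6209 - 20*J(4)*(-23))*(4637 + 21106) = (6209 - 20*(25 + 4)*(-23))*(4637 + 21106) = (6209 - 20*29*(-23))*25743 = (6209 - 580*(-23))*25743 = (6209 + 13340)*25743 = 19549*25743 = 503249907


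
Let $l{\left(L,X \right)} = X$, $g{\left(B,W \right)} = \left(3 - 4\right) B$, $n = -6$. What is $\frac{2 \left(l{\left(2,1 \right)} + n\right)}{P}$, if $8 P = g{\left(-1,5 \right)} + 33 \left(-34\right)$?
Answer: $\frac{80}{1121} \approx 0.071365$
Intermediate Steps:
$g{\left(B,W \right)} = - B$
$P = - \frac{1121}{8}$ ($P = \frac{\left(-1\right) \left(-1\right) + 33 \left(-34\right)}{8} = \frac{1 - 1122}{8} = \frac{1}{8} \left(-1121\right) = - \frac{1121}{8} \approx -140.13$)
$\frac{2 \left(l{\left(2,1 \right)} + n\right)}{P} = \frac{2 \left(1 - 6\right)}{- \frac{1121}{8}} = 2 \left(-5\right) \left(- \frac{8}{1121}\right) = \left(-10\right) \left(- \frac{8}{1121}\right) = \frac{80}{1121}$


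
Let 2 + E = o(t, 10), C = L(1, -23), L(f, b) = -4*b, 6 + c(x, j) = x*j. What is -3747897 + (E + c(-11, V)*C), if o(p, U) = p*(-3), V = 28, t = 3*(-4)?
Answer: -3776751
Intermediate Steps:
t = -12
c(x, j) = -6 + j*x (c(x, j) = -6 + x*j = -6 + j*x)
C = 92 (C = -4*(-23) = 92)
o(p, U) = -3*p
E = 34 (E = -2 - 3*(-12) = -2 + 36 = 34)
-3747897 + (E + c(-11, V)*C) = -3747897 + (34 + (-6 + 28*(-11))*92) = -3747897 + (34 + (-6 - 308)*92) = -3747897 + (34 - 314*92) = -3747897 + (34 - 28888) = -3747897 - 28854 = -3776751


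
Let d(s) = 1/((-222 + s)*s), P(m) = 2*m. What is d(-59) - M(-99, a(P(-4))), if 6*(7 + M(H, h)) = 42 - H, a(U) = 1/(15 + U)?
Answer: -547105/33158 ≈ -16.500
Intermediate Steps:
d(s) = 1/(s*(-222 + s))
M(H, h) = -H/6 (M(H, h) = -7 + (42 - H)/6 = -7 + (7 - H/6) = -H/6)
d(-59) - M(-99, a(P(-4))) = 1/((-59)*(-222 - 59)) - (-1)*(-99)/6 = -1/59/(-281) - 1*33/2 = -1/59*(-1/281) - 33/2 = 1/16579 - 33/2 = -547105/33158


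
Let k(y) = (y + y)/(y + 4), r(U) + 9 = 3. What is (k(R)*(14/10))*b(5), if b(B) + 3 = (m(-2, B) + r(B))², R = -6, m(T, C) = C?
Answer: -84/5 ≈ -16.800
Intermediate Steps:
r(U) = -6 (r(U) = -9 + 3 = -6)
b(B) = -3 + (-6 + B)² (b(B) = -3 + (B - 6)² = -3 + (-6 + B)²)
k(y) = 2*y/(4 + y) (k(y) = (2*y)/(4 + y) = 2*y/(4 + y))
(k(R)*(14/10))*b(5) = ((2*(-6)/(4 - 6))*(14/10))*(-3 + (-6 + 5)²) = ((2*(-6)/(-2))*(14*(⅒)))*(-3 + (-1)²) = ((2*(-6)*(-½))*(7/5))*(-3 + 1) = (6*(7/5))*(-2) = (42/5)*(-2) = -84/5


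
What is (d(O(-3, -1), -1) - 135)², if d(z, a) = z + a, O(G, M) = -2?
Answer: 19044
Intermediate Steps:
d(z, a) = a + z
(d(O(-3, -1), -1) - 135)² = ((-1 - 2) - 135)² = (-3 - 135)² = (-138)² = 19044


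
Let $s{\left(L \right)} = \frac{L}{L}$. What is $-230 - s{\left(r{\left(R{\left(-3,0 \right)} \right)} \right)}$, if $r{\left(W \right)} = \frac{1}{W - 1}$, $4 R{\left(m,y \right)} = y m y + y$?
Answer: $-231$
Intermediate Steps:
$R{\left(m,y \right)} = \frac{y}{4} + \frac{m y^{2}}{4}$ ($R{\left(m,y \right)} = \frac{y m y + y}{4} = \frac{m y y + y}{4} = \frac{m y^{2} + y}{4} = \frac{y + m y^{2}}{4} = \frac{y}{4} + \frac{m y^{2}}{4}$)
$r{\left(W \right)} = \frac{1}{-1 + W}$
$s{\left(L \right)} = 1$
$-230 - s{\left(r{\left(R{\left(-3,0 \right)} \right)} \right)} = -230 - 1 = -231$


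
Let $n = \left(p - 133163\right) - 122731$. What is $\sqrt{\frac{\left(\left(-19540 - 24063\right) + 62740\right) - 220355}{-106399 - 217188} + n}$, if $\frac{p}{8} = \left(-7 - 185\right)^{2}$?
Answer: $\frac{8 \sqrt{63837237211847}}{323587} \approx 197.53$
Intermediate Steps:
$p = 294912$ ($p = 8 \left(-7 - 185\right)^{2} = 8 \left(-192\right)^{2} = 8 \cdot 36864 = 294912$)
$n = 39018$ ($n = \left(294912 - 133163\right) - 122731 = 161749 - 122731 = 39018$)
$\sqrt{\frac{\left(\left(-19540 - 24063\right) + 62740\right) - 220355}{-106399 - 217188} + n} = \sqrt{\frac{\left(\left(-19540 - 24063\right) + 62740\right) - 220355}{-106399 - 217188} + 39018} = \sqrt{\frac{\left(-43603 + 62740\right) - 220355}{-323587} + 39018} = \sqrt{\left(19137 - 220355\right) \left(- \frac{1}{323587}\right) + 39018} = \sqrt{\left(-201218\right) \left(- \frac{1}{323587}\right) + 39018} = \sqrt{\frac{201218}{323587} + 39018} = \sqrt{\frac{12625918784}{323587}} = \frac{8 \sqrt{63837237211847}}{323587}$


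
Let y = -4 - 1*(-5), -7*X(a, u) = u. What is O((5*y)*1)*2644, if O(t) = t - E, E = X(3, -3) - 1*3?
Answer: 140132/7 ≈ 20019.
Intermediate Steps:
X(a, u) = -u/7
y = 1 (y = -4 + 5 = 1)
E = -18/7 (E = -⅐*(-3) - 1*3 = 3/7 - 3 = -18/7 ≈ -2.5714)
O(t) = 18/7 + t (O(t) = t - 1*(-18/7) = t + 18/7 = 18/7 + t)
O((5*y)*1)*2644 = (18/7 + (5*1)*1)*2644 = (18/7 + 5*1)*2644 = (18/7 + 5)*2644 = (53/7)*2644 = 140132/7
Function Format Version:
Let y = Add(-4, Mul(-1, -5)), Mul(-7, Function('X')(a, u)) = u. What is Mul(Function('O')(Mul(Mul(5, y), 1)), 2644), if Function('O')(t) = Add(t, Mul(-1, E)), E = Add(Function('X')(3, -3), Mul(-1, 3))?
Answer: Rational(140132, 7) ≈ 20019.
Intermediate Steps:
Function('X')(a, u) = Mul(Rational(-1, 7), u)
y = 1 (y = Add(-4, 5) = 1)
E = Rational(-18, 7) (E = Add(Mul(Rational(-1, 7), -3), Mul(-1, 3)) = Add(Rational(3, 7), -3) = Rational(-18, 7) ≈ -2.5714)
Function('O')(t) = Add(Rational(18, 7), t) (Function('O')(t) = Add(t, Mul(-1, Rational(-18, 7))) = Add(t, Rational(18, 7)) = Add(Rational(18, 7), t))
Mul(Function('O')(Mul(Mul(5, y), 1)), 2644) = Mul(Add(Rational(18, 7), Mul(Mul(5, 1), 1)), 2644) = Mul(Add(Rational(18, 7), Mul(5, 1)), 2644) = Mul(Add(Rational(18, 7), 5), 2644) = Mul(Rational(53, 7), 2644) = Rational(140132, 7)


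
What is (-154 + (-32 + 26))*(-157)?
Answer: 25120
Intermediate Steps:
(-154 + (-32 + 26))*(-157) = (-154 - 6)*(-157) = -160*(-157) = 25120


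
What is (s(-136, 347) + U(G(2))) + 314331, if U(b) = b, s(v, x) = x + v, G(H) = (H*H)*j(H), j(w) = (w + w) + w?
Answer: 314566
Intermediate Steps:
j(w) = 3*w (j(w) = 2*w + w = 3*w)
G(H) = 3*H³ (G(H) = (H*H)*(3*H) = H²*(3*H) = 3*H³)
s(v, x) = v + x
(s(-136, 347) + U(G(2))) + 314331 = ((-136 + 347) + 3*2³) + 314331 = (211 + 3*8) + 314331 = (211 + 24) + 314331 = 235 + 314331 = 314566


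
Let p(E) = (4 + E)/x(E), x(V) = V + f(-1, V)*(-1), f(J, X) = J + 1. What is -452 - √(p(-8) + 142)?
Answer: -452 - √570/2 ≈ -463.94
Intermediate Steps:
f(J, X) = 1 + J
x(V) = V (x(V) = V + (1 - 1)*(-1) = V + 0*(-1) = V + 0 = V)
p(E) = (4 + E)/E
-452 - √(p(-8) + 142) = -452 - √((4 - 8)/(-8) + 142) = -452 - √(-⅛*(-4) + 142) = -452 - √(½ + 142) = -452 - √(285/2) = -452 - √570/2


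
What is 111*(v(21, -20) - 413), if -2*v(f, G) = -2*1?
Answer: -45732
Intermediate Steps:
v(f, G) = 1 (v(f, G) = -(-1) = -½*(-2) = 1)
111*(v(21, -20) - 413) = 111*(1 - 413) = 111*(-412) = -45732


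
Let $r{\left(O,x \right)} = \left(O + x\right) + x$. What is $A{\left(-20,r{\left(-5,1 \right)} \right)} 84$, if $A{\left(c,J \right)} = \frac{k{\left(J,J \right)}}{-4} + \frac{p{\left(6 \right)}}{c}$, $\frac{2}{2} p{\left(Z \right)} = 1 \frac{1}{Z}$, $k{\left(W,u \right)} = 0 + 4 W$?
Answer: $\frac{2513}{10} \approx 251.3$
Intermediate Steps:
$k{\left(W,u \right)} = 4 W$
$p{\left(Z \right)} = \frac{1}{Z}$ ($p{\left(Z \right)} = 1 \frac{1}{Z} = \frac{1}{Z}$)
$r{\left(O,x \right)} = O + 2 x$
$A{\left(c,J \right)} = - J + \frac{1}{6 c}$ ($A{\left(c,J \right)} = \frac{4 J}{-4} + \frac{1}{6 c} = 4 J \left(- \frac{1}{4}\right) + \frac{1}{6 c} = - J + \frac{1}{6 c}$)
$A{\left(-20,r{\left(-5,1 \right)} \right)} 84 = \left(- (-5 + 2 \cdot 1) + \frac{1}{6 \left(-20\right)}\right) 84 = \left(- (-5 + 2) + \frac{1}{6} \left(- \frac{1}{20}\right)\right) 84 = \left(\left(-1\right) \left(-3\right) - \frac{1}{120}\right) 84 = \left(3 - \frac{1}{120}\right) 84 = \frac{359}{120} \cdot 84 = \frac{2513}{10}$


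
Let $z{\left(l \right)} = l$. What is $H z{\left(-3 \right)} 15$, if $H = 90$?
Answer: $-4050$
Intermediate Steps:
$H z{\left(-3 \right)} 15 = 90 \left(-3\right) 15 = \left(-270\right) 15 = -4050$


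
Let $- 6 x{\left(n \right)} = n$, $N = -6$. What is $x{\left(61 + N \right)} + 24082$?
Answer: $\frac{144437}{6} \approx 24073.0$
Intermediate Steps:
$x{\left(n \right)} = - \frac{n}{6}$
$x{\left(61 + N \right)} + 24082 = - \frac{61 - 6}{6} + 24082 = \left(- \frac{1}{6}\right) 55 + 24082 = - \frac{55}{6} + 24082 = \frac{144437}{6}$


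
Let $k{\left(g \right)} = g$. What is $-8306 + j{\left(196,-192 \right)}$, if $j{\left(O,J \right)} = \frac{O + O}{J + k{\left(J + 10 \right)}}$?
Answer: $- \frac{1553418}{187} \approx -8307.0$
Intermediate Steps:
$j{\left(O,J \right)} = \frac{2 O}{10 + 2 J}$ ($j{\left(O,J \right)} = \frac{O + O}{J + \left(J + 10\right)} = \frac{2 O}{J + \left(10 + J\right)} = \frac{2 O}{10 + 2 J}$)
$-8306 + j{\left(196,-192 \right)} = -8306 + \frac{196}{5 - 192} = -8306 + \frac{196}{-187} = -8306 + 196 \left(- \frac{1}{187}\right) = -8306 - \frac{196}{187} = - \frac{1553418}{187}$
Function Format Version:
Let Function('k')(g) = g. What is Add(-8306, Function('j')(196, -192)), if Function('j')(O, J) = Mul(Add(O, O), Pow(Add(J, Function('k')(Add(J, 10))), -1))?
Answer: Rational(-1553418, 187) ≈ -8307.0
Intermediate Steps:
Function('j')(O, J) = Mul(2, O, Pow(Add(10, Mul(2, J)), -1)) (Function('j')(O, J) = Mul(Add(O, O), Pow(Add(J, Add(J, 10)), -1)) = Mul(Mul(2, O), Pow(Add(J, Add(10, J)), -1)) = Mul(Mul(2, O), Pow(Add(10, Mul(2, J)), -1)) = Mul(2, O, Pow(Add(10, Mul(2, J)), -1)))
Add(-8306, Function('j')(196, -192)) = Add(-8306, Mul(196, Pow(Add(5, -192), -1))) = Add(-8306, Mul(196, Pow(-187, -1))) = Add(-8306, Mul(196, Rational(-1, 187))) = Add(-8306, Rational(-196, 187)) = Rational(-1553418, 187)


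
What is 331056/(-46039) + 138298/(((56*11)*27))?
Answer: 61498445/54694332 ≈ 1.1244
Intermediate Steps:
331056/(-46039) + 138298/(((56*11)*27)) = 331056*(-1/46039) + 138298/((616*27)) = -331056/46039 + 138298/16632 = -331056/46039 + 138298*(1/16632) = -331056/46039 + 69149/8316 = 61498445/54694332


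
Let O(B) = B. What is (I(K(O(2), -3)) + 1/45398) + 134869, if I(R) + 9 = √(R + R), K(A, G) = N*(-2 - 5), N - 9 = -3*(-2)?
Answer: 6122374281/45398 + I*√210 ≈ 1.3486e+5 + 14.491*I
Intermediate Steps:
N = 15 (N = 9 - 3*(-2) = 9 + 6 = 15)
K(A, G) = -105 (K(A, G) = 15*(-2 - 5) = 15*(-7) = -105)
I(R) = -9 + √2*√R (I(R) = -9 + √(R + R) = -9 + √(2*R) = -9 + √2*√R)
(I(K(O(2), -3)) + 1/45398) + 134869 = ((-9 + √2*√(-105)) + 1/45398) + 134869 = ((-9 + √2*(I*√105)) + 1/45398) + 134869 = ((-9 + I*√210) + 1/45398) + 134869 = (-408581/45398 + I*√210) + 134869 = 6122374281/45398 + I*√210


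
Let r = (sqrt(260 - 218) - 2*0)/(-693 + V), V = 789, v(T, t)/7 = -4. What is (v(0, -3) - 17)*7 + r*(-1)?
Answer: -315 - sqrt(42)/96 ≈ -315.07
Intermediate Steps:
v(T, t) = -28 (v(T, t) = 7*(-4) = -28)
r = sqrt(42)/96 (r = (sqrt(260 - 218) - 2*0)/(-693 + 789) = (sqrt(42) + 0)/96 = sqrt(42)*(1/96) = sqrt(42)/96 ≈ 0.067508)
(v(0, -3) - 17)*7 + r*(-1) = (-28 - 17)*7 + (sqrt(42)/96)*(-1) = -45*7 - sqrt(42)/96 = -315 - sqrt(42)/96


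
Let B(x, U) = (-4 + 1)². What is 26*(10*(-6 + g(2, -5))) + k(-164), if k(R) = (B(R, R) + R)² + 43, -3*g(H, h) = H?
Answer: 67004/3 ≈ 22335.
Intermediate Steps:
B(x, U) = 9 (B(x, U) = (-3)² = 9)
g(H, h) = -H/3
k(R) = 43 + (9 + R)² (k(R) = (9 + R)² + 43 = 43 + (9 + R)²)
26*(10*(-6 + g(2, -5))) + k(-164) = 26*(10*(-6 - ⅓*2)) + (43 + (9 - 164)²) = 26*(10*(-6 - ⅔)) + (43 + (-155)²) = 26*(10*(-20/3)) + (43 + 24025) = 26*(-200/3) + 24068 = -5200/3 + 24068 = 67004/3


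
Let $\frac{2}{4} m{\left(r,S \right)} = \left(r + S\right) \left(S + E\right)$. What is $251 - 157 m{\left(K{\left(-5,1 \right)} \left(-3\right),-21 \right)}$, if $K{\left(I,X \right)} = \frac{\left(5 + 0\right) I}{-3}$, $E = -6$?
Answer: $-389737$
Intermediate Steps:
$K{\left(I,X \right)} = - \frac{5 I}{3}$ ($K{\left(I,X \right)} = 5 I \left(- \frac{1}{3}\right) = - \frac{5 I}{3}$)
$m{\left(r,S \right)} = 2 \left(-6 + S\right) \left(S + r\right)$ ($m{\left(r,S \right)} = 2 \left(r + S\right) \left(S - 6\right) = 2 \left(S + r\right) \left(-6 + S\right) = 2 \left(-6 + S\right) \left(S + r\right)$)
$251 - 157 m{\left(K{\left(-5,1 \right)} \left(-3\right),-21 \right)} = 251 - 157 \left(\left(-12\right) \left(-21\right) - 12 \left(- \frac{5}{3}\right) \left(-5\right) \left(-3\right) + 2 \left(-21\right)^{2} + 2 \left(-21\right) \left(- \frac{5}{3}\right) \left(-5\right) \left(-3\right)\right) = 251 - 157 \left(252 - 12 \cdot \frac{25}{3} \left(-3\right) + 2 \cdot 441 + 2 \left(-21\right) \frac{25}{3} \left(-3\right)\right) = 251 - 157 \left(252 - -300 + 882 + 2 \left(-21\right) \left(-25\right)\right) = 251 - 157 \left(252 + 300 + 882 + 1050\right) = 251 - 389988 = -389737$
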